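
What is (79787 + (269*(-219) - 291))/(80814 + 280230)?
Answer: 20585/361044 ≈ 0.057015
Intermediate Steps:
(79787 + (269*(-219) - 291))/(80814 + 280230) = (79787 + (-58911 - 291))/361044 = (79787 - 59202)*(1/361044) = 20585*(1/361044) = 20585/361044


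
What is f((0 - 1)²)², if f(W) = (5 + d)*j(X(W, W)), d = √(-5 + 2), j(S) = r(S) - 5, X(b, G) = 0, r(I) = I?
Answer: 550 + 250*I*√3 ≈ 550.0 + 433.01*I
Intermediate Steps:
j(S) = -5 + S (j(S) = S - 5 = -5 + S)
d = I*√3 (d = √(-3) = I*√3 ≈ 1.732*I)
f(W) = -25 - 5*I*√3 (f(W) = (5 + I*√3)*(-5 + 0) = (5 + I*√3)*(-5) = -25 - 5*I*√3)
f((0 - 1)²)² = (-25 - 5*I*√3)²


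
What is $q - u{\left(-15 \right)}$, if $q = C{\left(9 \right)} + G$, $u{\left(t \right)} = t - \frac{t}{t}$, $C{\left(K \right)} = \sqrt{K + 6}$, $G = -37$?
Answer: $-21 + \sqrt{15} \approx -17.127$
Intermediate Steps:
$C{\left(K \right)} = \sqrt{6 + K}$
$u{\left(t \right)} = -1 + t$ ($u{\left(t \right)} = t - 1 = -1 + t$)
$q = -37 + \sqrt{15}$ ($q = \sqrt{6 + 9} - 37 = \sqrt{15} - 37 = -37 + \sqrt{15} \approx -33.127$)
$q - u{\left(-15 \right)} = \left(-37 + \sqrt{15}\right) - \left(-1 - 15\right) = \left(-37 + \sqrt{15}\right) - -16 = \left(-37 + \sqrt{15}\right) + 16 = -21 + \sqrt{15}$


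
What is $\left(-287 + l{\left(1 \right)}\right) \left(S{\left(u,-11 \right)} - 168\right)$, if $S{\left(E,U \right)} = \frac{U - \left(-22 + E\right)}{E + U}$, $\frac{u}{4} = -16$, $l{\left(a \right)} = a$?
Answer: $48334$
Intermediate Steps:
$u = -64$ ($u = 4 \left(-16\right) = -64$)
$S{\left(E,U \right)} = \frac{22 + U - E}{E + U}$
$\left(-287 + l{\left(1 \right)}\right) \left(S{\left(u,-11 \right)} - 168\right) = \left(-287 + 1\right) \left(\frac{22 - 11 - -64}{-64 - 11} - 168\right) = - 286 \left(\frac{22 - 11 + 64}{-75} - 168\right) = - 286 \left(\left(- \frac{1}{75}\right) 75 - 168\right) = - 286 \left(-1 - 168\right) = \left(-286\right) \left(-169\right) = 48334$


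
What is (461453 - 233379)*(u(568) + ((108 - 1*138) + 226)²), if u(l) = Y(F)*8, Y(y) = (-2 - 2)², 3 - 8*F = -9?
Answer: 8790884256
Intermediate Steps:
F = 3/2 (F = 3/8 - ⅛*(-9) = 3/8 + 9/8 = 3/2 ≈ 1.5000)
Y(y) = 16 (Y(y) = (-4)² = 16)
u(l) = 128 (u(l) = 16*8 = 128)
(461453 - 233379)*(u(568) + ((108 - 1*138) + 226)²) = (461453 - 233379)*(128 + ((108 - 1*138) + 226)²) = 228074*(128 + ((108 - 138) + 226)²) = 228074*(128 + (-30 + 226)²) = 228074*(128 + 196²) = 228074*(128 + 38416) = 228074*38544 = 8790884256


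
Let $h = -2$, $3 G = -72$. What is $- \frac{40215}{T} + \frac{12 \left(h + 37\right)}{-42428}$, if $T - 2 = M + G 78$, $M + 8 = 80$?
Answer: $\frac{426371715}{19071386} \approx 22.357$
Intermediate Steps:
$M = 72$ ($M = -8 + 80 = 72$)
$G = -24$ ($G = \frac{1}{3} \left(-72\right) = -24$)
$T = -1798$ ($T = 2 + \left(72 - 1872\right) = 2 - 1800 = -1798$)
$- \frac{40215}{T} + \frac{12 \left(h + 37\right)}{-42428} = - \frac{40215}{-1798} + \frac{12 \left(-2 + 37\right)}{-42428} = \left(-40215\right) \left(- \frac{1}{1798}\right) + 12 \cdot 35 \left(- \frac{1}{42428}\right) = \frac{40215}{1798} + 420 \left(- \frac{1}{42428}\right) = \frac{40215}{1798} - \frac{105}{10607} = \frac{426371715}{19071386}$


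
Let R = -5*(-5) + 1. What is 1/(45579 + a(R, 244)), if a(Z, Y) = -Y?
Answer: 1/45335 ≈ 2.2058e-5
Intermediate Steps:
R = 26 (R = 25 + 1 = 26)
1/(45579 + a(R, 244)) = 1/(45579 - 1*244) = 1/(45579 - 244) = 1/45335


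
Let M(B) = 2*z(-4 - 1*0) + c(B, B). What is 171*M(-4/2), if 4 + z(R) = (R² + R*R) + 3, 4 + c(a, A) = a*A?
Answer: 10602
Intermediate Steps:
c(a, A) = -4 + A*a (c(a, A) = -4 + a*A = -4 + A*a)
z(R) = -1 + 2*R² (z(R) = -4 + ((R² + R*R) + 3) = -4 + ((R² + R²) + 3) = -4 + (2*R² + 3) = -4 + (3 + 2*R²) = -1 + 2*R²)
M(B) = 58 + B² (M(B) = 2*(-1 + 2*(-4 - 1*0)²) + (-4 + B*B) = 2*(-1 + 2*(-4 + 0)²) + (-4 + B²) = 2*(-1 + 2*(-4)²) + (-4 + B²) = 2*(-1 + 2*16) + (-4 + B²) = 2*(-1 + 32) + (-4 + B²) = 2*31 + (-4 + B²) = 62 + (-4 + B²) = 58 + B²)
171*M(-4/2) = 171*(58 + (-4/2)²) = 171*(58 + (-4*½)²) = 171*(58 + (-2)²) = 171*(58 + 4) = 171*62 = 10602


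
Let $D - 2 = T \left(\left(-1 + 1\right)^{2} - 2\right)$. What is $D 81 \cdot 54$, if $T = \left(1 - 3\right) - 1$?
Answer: $34992$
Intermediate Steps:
$T = -3$ ($T = -2 - 1 = -3$)
$D = 8$ ($D = 2 - 3 \left(\left(-1 + 1\right)^{2} - 2\right) = 2 - 3 \left(0^{2} - 2\right) = 2 - 3 \left(0 - 2\right) = 2 - -6 = 2 + 6 = 8$)
$D 81 \cdot 54 = 8 \cdot 81 \cdot 54 = 648 \cdot 54 = 34992$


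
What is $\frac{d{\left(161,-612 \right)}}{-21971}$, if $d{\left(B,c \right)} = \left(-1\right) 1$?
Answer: $\frac{1}{21971} \approx 4.5515 \cdot 10^{-5}$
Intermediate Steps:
$d{\left(B,c \right)} = -1$
$\frac{d{\left(161,-612 \right)}}{-21971} = - \frac{1}{-21971} = \left(-1\right) \left(- \frac{1}{21971}\right) = \frac{1}{21971}$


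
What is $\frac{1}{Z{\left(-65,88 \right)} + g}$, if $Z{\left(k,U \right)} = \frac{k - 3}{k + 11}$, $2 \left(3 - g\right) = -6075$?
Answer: $\frac{54}{164255} \approx 0.00032876$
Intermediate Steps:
$g = \frac{6081}{2}$ ($g = 3 - - \frac{6075}{2} = 3 + \frac{6075}{2} = \frac{6081}{2} \approx 3040.5$)
$Z{\left(k,U \right)} = \frac{-3 + k}{11 + k}$
$\frac{1}{Z{\left(-65,88 \right)} + g} = \frac{1}{\frac{-3 - 65}{11 - 65} + \frac{6081}{2}} = \frac{1}{\frac{1}{-54} \left(-68\right) + \frac{6081}{2}} = \frac{1}{\left(- \frac{1}{54}\right) \left(-68\right) + \frac{6081}{2}} = \frac{1}{\frac{34}{27} + \frac{6081}{2}} = \frac{1}{\frac{164255}{54}} = \frac{54}{164255}$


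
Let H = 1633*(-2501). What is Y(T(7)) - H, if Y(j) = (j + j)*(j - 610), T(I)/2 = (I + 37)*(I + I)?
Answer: 5616741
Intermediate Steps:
T(I) = 4*I*(37 + I) (T(I) = 2*((I + 37)*(I + I)) = 2*((37 + I)*(2*I)) = 2*(2*I*(37 + I)) = 4*I*(37 + I))
H = -4084133
Y(j) = 2*j*(-610 + j) (Y(j) = (2*j)*(-610 + j) = 2*j*(-610 + j))
Y(T(7)) - H = 2*(4*7*(37 + 7))*(-610 + 4*7*(37 + 7)) - 1*(-4084133) = 2*(4*7*44)*(-610 + 4*7*44) + 4084133 = 2*1232*(-610 + 1232) + 4084133 = 2*1232*622 + 4084133 = 1532608 + 4084133 = 5616741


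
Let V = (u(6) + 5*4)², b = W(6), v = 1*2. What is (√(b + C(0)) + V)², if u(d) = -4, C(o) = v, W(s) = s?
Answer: 65544 + 1024*√2 ≈ 66992.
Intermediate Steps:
v = 2
b = 6
C(o) = 2
V = 256 (V = (-4 + 5*4)² = (-4 + 20)² = 16² = 256)
(√(b + C(0)) + V)² = (√(6 + 2) + 256)² = (√8 + 256)² = (2*√2 + 256)² = (256 + 2*√2)²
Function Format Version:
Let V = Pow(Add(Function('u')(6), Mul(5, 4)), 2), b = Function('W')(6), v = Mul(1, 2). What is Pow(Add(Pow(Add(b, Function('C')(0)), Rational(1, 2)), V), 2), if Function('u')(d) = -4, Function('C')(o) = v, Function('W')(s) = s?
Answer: Add(65544, Mul(1024, Pow(2, Rational(1, 2)))) ≈ 66992.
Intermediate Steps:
v = 2
b = 6
Function('C')(o) = 2
V = 256 (V = Pow(Add(-4, Mul(5, 4)), 2) = Pow(Add(-4, 20), 2) = Pow(16, 2) = 256)
Pow(Add(Pow(Add(b, Function('C')(0)), Rational(1, 2)), V), 2) = Pow(Add(Pow(Add(6, 2), Rational(1, 2)), 256), 2) = Pow(Add(Pow(8, Rational(1, 2)), 256), 2) = Pow(Add(Mul(2, Pow(2, Rational(1, 2))), 256), 2) = Pow(Add(256, Mul(2, Pow(2, Rational(1, 2)))), 2)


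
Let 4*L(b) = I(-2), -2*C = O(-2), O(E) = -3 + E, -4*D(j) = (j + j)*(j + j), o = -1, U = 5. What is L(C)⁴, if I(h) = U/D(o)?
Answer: 625/256 ≈ 2.4414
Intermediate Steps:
D(j) = -j² (D(j) = -(j + j)*(j + j)/4 = -2*j*2*j/4 = -j²)
C = 5/2 (C = -(-3 - 2)/2 = -½*(-5) = 5/2 ≈ 2.5000)
I(h) = -5 (I(h) = 5/((-1*(-1)²)) = 5/((-1*1)) = 5/(-1) = 5*(-1) = -5)
L(b) = -5/4 (L(b) = (¼)*(-5) = -5/4)
L(C)⁴ = (-5/4)⁴ = 625/256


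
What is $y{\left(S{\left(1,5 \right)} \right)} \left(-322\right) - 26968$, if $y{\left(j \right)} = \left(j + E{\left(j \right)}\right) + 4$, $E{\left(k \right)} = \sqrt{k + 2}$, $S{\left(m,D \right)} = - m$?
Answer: $-28256$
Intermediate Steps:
$E{\left(k \right)} = \sqrt{2 + k}$
$y{\left(j \right)} = 4 + j + \sqrt{2 + j}$ ($y{\left(j \right)} = \left(j + \sqrt{2 + j}\right) + 4 = 4 + j + \sqrt{2 + j}$)
$y{\left(S{\left(1,5 \right)} \right)} \left(-322\right) - 26968 = \left(4 - 1 + \sqrt{2 - 1}\right) \left(-322\right) - 26968 = \left(4 - 1 + \sqrt{1}\right) \left(-322\right) - 26968 = \left(4 - 1 + 1\right) \left(-322\right) - 26968 = 4 \left(-322\right) - 26968 = -1288 - 26968 = -28256$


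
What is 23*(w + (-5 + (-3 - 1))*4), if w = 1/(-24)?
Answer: -19895/24 ≈ -828.96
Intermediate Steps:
w = -1/24 ≈ -0.041667
23*(w + (-5 + (-3 - 1))*4) = 23*(-1/24 + (-5 + (-3 - 1))*4) = 23*(-1/24 + (-5 - 4)*4) = 23*(-1/24 - 9*4) = 23*(-1/24 - 36) = 23*(-865/24) = -19895/24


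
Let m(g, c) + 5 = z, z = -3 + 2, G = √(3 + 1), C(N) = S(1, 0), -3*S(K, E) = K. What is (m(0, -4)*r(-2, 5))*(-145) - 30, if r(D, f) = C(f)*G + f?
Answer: 3740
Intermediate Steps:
S(K, E) = -K/3
C(N) = -⅓ (C(N) = -⅓*1 = -⅓)
G = 2 (G = √4 = 2)
r(D, f) = -⅔ + f (r(D, f) = -⅓*2 + f = -⅔ + f)
z = -1
m(g, c) = -6 (m(g, c) = -5 - 1 = -6)
(m(0, -4)*r(-2, 5))*(-145) - 30 = -6*(-⅔ + 5)*(-145) - 30 = -6*13/3*(-145) - 30 = -26*(-145) - 30 = 3770 - 30 = 3740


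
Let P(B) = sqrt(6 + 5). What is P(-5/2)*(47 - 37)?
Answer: 10*sqrt(11) ≈ 33.166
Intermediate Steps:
P(B) = sqrt(11)
P(-5/2)*(47 - 37) = sqrt(11)*(47 - 37) = sqrt(11)*10 = 10*sqrt(11)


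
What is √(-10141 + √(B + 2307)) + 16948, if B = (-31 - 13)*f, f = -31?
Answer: 16948 + √(-10141 + √3671) ≈ 16948.0 + 100.4*I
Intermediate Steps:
B = 1364 (B = (-31 - 13)*(-31) = -44*(-31) = 1364)
√(-10141 + √(B + 2307)) + 16948 = √(-10141 + √(1364 + 2307)) + 16948 = √(-10141 + √3671) + 16948 = 16948 + √(-10141 + √3671)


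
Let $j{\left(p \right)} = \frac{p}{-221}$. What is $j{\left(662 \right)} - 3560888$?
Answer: $- \frac{786956910}{221} \approx -3.5609 \cdot 10^{6}$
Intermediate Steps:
$j{\left(p \right)} = - \frac{p}{221}$ ($j{\left(p \right)} = p \left(- \frac{1}{221}\right) = - \frac{p}{221}$)
$j{\left(662 \right)} - 3560888 = \left(- \frac{1}{221}\right) 662 - 3560888 = - \frac{662}{221} - 3560888 = - \frac{786956910}{221}$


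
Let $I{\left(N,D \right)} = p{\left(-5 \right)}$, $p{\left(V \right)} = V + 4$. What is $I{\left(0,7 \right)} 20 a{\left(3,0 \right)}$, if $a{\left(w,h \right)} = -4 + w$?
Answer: $20$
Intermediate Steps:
$p{\left(V \right)} = 4 + V$
$I{\left(N,D \right)} = -1$ ($I{\left(N,D \right)} = 4 - 5 = -1$)
$I{\left(0,7 \right)} 20 a{\left(3,0 \right)} = \left(-1\right) 20 \left(-4 + 3\right) = \left(-20\right) \left(-1\right) = 20$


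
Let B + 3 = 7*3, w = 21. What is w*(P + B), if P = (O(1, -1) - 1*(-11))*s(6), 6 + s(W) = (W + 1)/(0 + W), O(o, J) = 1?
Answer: -840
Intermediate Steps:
s(W) = -6 + (1 + W)/W (s(W) = -6 + (W + 1)/(0 + W) = -6 + (1 + W)/W)
P = -58 (P = (1 - 1*(-11))*(-5 + 1/6) = (1 + 11)*(-5 + 1/6) = 12*(-29/6) = -58)
B = 18 (B = -3 + 7*3 = -3 + 21 = 18)
w*(P + B) = 21*(-58 + 18) = 21*(-40) = -840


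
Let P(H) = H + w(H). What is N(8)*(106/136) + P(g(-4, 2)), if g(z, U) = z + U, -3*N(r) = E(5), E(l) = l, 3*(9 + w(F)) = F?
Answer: -2645/204 ≈ -12.966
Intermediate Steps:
w(F) = -9 + F/3
N(r) = -5/3 (N(r) = -⅓*5 = -5/3)
g(z, U) = U + z
P(H) = -9 + 4*H/3 (P(H) = H + (-9 + H/3) = -9 + 4*H/3)
N(8)*(106/136) + P(g(-4, 2)) = -530/(3*136) + (-9 + 4*(2 - 4)/3) = -530/(3*136) + (-9 + (4/3)*(-2)) = -5/3*53/68 + (-9 - 8/3) = -265/204 - 35/3 = -2645/204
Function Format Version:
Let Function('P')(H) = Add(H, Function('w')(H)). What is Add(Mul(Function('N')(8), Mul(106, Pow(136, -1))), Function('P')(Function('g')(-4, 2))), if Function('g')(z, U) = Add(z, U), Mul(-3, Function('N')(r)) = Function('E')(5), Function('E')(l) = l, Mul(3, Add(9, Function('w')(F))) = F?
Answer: Rational(-2645, 204) ≈ -12.966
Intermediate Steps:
Function('w')(F) = Add(-9, Mul(Rational(1, 3), F))
Function('N')(r) = Rational(-5, 3) (Function('N')(r) = Mul(Rational(-1, 3), 5) = Rational(-5, 3))
Function('g')(z, U) = Add(U, z)
Function('P')(H) = Add(-9, Mul(Rational(4, 3), H)) (Function('P')(H) = Add(H, Add(-9, Mul(Rational(1, 3), H))) = Add(-9, Mul(Rational(4, 3), H)))
Add(Mul(Function('N')(8), Mul(106, Pow(136, -1))), Function('P')(Function('g')(-4, 2))) = Add(Mul(Rational(-5, 3), Mul(106, Pow(136, -1))), Add(-9, Mul(Rational(4, 3), Add(2, -4)))) = Add(Mul(Rational(-5, 3), Mul(106, Rational(1, 136))), Add(-9, Mul(Rational(4, 3), -2))) = Add(Mul(Rational(-5, 3), Rational(53, 68)), Add(-9, Rational(-8, 3))) = Add(Rational(-265, 204), Rational(-35, 3)) = Rational(-2645, 204)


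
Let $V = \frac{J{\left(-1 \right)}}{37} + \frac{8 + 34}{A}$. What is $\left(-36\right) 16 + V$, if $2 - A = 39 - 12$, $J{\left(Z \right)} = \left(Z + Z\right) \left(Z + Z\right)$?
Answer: $- \frac{534254}{925} \approx -577.57$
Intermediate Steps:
$J{\left(Z \right)} = 4 Z^{2}$ ($J{\left(Z \right)} = 2 Z 2 Z = 4 Z^{2}$)
$A = -25$ ($A = 2 - \left(39 - 12\right) = 2 - 27 = -25$)
$V = - \frac{1454}{925}$ ($V = \frac{4 \left(-1\right)^{2}}{37} + \frac{8 + 34}{-25} = 4 \cdot 1 \cdot \frac{1}{37} + 42 \left(- \frac{1}{25}\right) = 4 \cdot \frac{1}{37} - \frac{42}{25} = \frac{4}{37} - \frac{42}{25} = - \frac{1454}{925} \approx -1.5719$)
$\left(-36\right) 16 + V = \left(-36\right) 16 - \frac{1454}{925} = -576 - \frac{1454}{925} = - \frac{534254}{925}$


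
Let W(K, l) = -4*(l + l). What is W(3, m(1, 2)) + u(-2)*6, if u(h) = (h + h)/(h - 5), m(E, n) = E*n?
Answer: -88/7 ≈ -12.571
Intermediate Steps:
u(h) = 2*h/(-5 + h) (u(h) = (2*h)/(-5 + h) = 2*h/(-5 + h))
W(K, l) = -8*l
W(3, m(1, 2)) + u(-2)*6 = -8*2 + (2*(-2)/(-5 - 2))*6 = -8*2 + (2*(-2)/(-7))*6 = -16 + (2*(-2)*(-⅐))*6 = -16 + (4/7)*6 = -16 + 24/7 = -88/7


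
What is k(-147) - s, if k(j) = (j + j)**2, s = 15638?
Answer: 70798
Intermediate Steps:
k(j) = 4*j**2 (k(j) = (2*j)**2 = 4*j**2)
k(-147) - s = 4*(-147)**2 - 1*15638 = 4*21609 - 15638 = 86436 - 15638 = 70798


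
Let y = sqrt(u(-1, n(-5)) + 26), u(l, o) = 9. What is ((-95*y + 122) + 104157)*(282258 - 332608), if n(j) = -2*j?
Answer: -5250447650 + 4783250*sqrt(35) ≈ -5.2221e+9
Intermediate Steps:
y = sqrt(35) (y = sqrt(9 + 26) = sqrt(35) ≈ 5.9161)
((-95*y + 122) + 104157)*(282258 - 332608) = ((-95*sqrt(35) + 122) + 104157)*(282258 - 332608) = ((122 - 95*sqrt(35)) + 104157)*(-50350) = (104279 - 95*sqrt(35))*(-50350) = -5250447650 + 4783250*sqrt(35)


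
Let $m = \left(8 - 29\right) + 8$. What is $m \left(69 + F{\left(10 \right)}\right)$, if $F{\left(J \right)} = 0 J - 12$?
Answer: $-741$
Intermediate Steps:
$F{\left(J \right)} = -12$ ($F{\left(J \right)} = 0 - 12 = -12$)
$m = -13$ ($m = -21 + 8 = -13$)
$m \left(69 + F{\left(10 \right)}\right) = - 13 \left(69 - 12\right) = \left(-13\right) 57 = -741$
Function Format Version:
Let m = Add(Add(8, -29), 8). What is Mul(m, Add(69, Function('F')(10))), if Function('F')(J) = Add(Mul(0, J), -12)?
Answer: -741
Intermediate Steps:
Function('F')(J) = -12 (Function('F')(J) = Add(0, -12) = -12)
m = -13 (m = Add(-21, 8) = -13)
Mul(m, Add(69, Function('F')(10))) = Mul(-13, Add(69, -12)) = Mul(-13, 57) = -741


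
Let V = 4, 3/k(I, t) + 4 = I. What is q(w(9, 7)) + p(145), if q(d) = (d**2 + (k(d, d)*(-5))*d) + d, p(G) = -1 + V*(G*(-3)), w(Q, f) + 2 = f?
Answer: -1786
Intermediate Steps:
w(Q, f) = -2 + f
k(I, t) = 3/(-4 + I)
p(G) = -1 - 12*G (p(G) = -1 + 4*(G*(-3)) = -1 + 4*(-3*G) = -1 - 12*G)
q(d) = d + d**2 - 15*d/(-4 + d) (q(d) = (d**2 + ((3/(-4 + d))*(-5))*d) + d = (d**2 + (-15/(-4 + d))*d) + d = (d**2 - 15*d/(-4 + d)) + d = d + d**2 - 15*d/(-4 + d))
q(w(9, 7)) + p(145) = (-2 + 7)*(-15 + (1 + (-2 + 7))*(-4 + (-2 + 7)))/(-4 + (-2 + 7)) + (-1 - 12*145) = 5*(-15 + (1 + 5)*(-4 + 5))/(-4 + 5) + (-1 - 1740) = 5*(-15 + 6*1)/1 - 1741 = 5*1*(-15 + 6) - 1741 = 5*1*(-9) - 1741 = -45 - 1741 = -1786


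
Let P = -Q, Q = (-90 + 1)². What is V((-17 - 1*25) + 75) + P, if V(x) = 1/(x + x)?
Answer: -522785/66 ≈ -7921.0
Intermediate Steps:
Q = 7921 (Q = (-89)² = 7921)
V(x) = 1/(2*x)
P = -7921 (P = -1*7921 = -7921)
V((-17 - 1*25) + 75) + P = 1/(2*((-17 - 1*25) + 75)) - 7921 = 1/(2*((-17 - 25) + 75)) - 7921 = 1/(2*(-42 + 75)) - 7921 = (½)/33 - 7921 = (½)*(1/33) - 7921 = 1/66 - 7921 = -522785/66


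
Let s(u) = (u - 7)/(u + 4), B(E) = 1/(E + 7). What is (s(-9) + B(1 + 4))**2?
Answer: 38809/3600 ≈ 10.780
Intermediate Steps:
B(E) = 1/(7 + E)
s(u) = (-7 + u)/(4 + u)
(s(-9) + B(1 + 4))**2 = ((-7 - 9)/(4 - 9) + 1/(7 + (1 + 4)))**2 = (-16/(-5) + 1/(7 + 5))**2 = (-1/5*(-16) + 1/12)**2 = (16/5 + 1/12)**2 = (197/60)**2 = 38809/3600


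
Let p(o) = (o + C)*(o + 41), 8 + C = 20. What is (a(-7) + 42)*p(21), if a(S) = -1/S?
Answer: 603570/7 ≈ 86224.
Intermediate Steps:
C = 12 (C = -8 + 20 = 12)
p(o) = (12 + o)*(41 + o) (p(o) = (o + 12)*(o + 41) = (12 + o)*(41 + o))
(a(-7) + 42)*p(21) = (-1/(-7) + 42)*(492 + 21**2 + 53*21) = (-1*(-1/7) + 42)*(492 + 441 + 1113) = (1/7 + 42)*2046 = (295/7)*2046 = 603570/7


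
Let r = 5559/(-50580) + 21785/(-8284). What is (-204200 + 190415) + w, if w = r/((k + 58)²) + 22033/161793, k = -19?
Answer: -6580465898105537653/477368882585010 ≈ -13785.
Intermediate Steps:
r = -47830669/17458530 (r = 5559*(-1/50580) + 21785*(-1/8284) = -1853/16860 - 21785/8284 = -47830669/17458530 ≈ -2.7397)
w = 64148328825197/477368882585010 (w = -47830669/(17458530*(-19 + 58)²) + 22033/161793 = -47830669/(17458530*(39²)) + 22033*(1/161793) = -47830669/17458530/1521 + 22033/161793 = -47830669/17458530*1/1521 + 22033/161793 = -47830669/26554424130 + 22033/161793 = 64148328825197/477368882585010 ≈ 0.13438)
(-204200 + 190415) + w = (-204200 + 190415) + 64148328825197/477368882585010 = -13785 + 64148328825197/477368882585010 = -6580465898105537653/477368882585010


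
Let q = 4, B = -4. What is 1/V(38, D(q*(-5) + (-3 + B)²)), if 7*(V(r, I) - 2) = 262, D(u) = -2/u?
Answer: 7/276 ≈ 0.025362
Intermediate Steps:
V(r, I) = 276/7 (V(r, I) = 2 + (⅐)*262 = 2 + 262/7 = 276/7)
1/V(38, D(q*(-5) + (-3 + B)²)) = 1/(276/7) = 7/276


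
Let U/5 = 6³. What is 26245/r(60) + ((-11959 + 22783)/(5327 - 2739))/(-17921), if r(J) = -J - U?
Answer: -60862178831/2643634236 ≈ -23.022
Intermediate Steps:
U = 1080 (U = 5*6³ = 5*216 = 1080)
r(J) = -1080 - J (r(J) = -J - 1*1080 = -J - 1080 = -1080 - J)
26245/r(60) + ((-11959 + 22783)/(5327 - 2739))/(-17921) = 26245/(-1080 - 1*60) + ((-11959 + 22783)/(5327 - 2739))/(-17921) = 26245/(-1080 - 60) + (10824/2588)*(-1/17921) = 26245/(-1140) + (10824*(1/2588))*(-1/17921) = 26245*(-1/1140) + (2706/647)*(-1/17921) = -5249/228 - 2706/11594887 = -60862178831/2643634236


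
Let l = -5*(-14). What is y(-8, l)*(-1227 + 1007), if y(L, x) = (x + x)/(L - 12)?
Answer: 1540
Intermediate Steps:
l = 70
y(L, x) = 2*x/(-12 + L) (y(L, x) = (2*x)/(-12 + L) = 2*x/(-12 + L))
y(-8, l)*(-1227 + 1007) = (2*70/(-12 - 8))*(-1227 + 1007) = (2*70/(-20))*(-220) = (2*70*(-1/20))*(-220) = -7*(-220) = 1540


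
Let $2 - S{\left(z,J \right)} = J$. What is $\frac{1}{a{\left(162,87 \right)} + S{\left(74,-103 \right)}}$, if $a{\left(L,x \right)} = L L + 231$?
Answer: $\frac{1}{26580} \approx 3.7622 \cdot 10^{-5}$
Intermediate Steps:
$a{\left(L,x \right)} = 231 + L^{2}$ ($a{\left(L,x \right)} = L^{2} + 231 = 231 + L^{2}$)
$S{\left(z,J \right)} = 2 - J$
$\frac{1}{a{\left(162,87 \right)} + S{\left(74,-103 \right)}} = \frac{1}{\left(231 + 162^{2}\right) + \left(2 - -103\right)} = \frac{1}{\left(231 + 26244\right) + \left(2 + 103\right)} = \frac{1}{26475 + 105} = \frac{1}{26580}$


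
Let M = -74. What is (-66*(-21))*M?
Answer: -102564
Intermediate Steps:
(-66*(-21))*M = -66*(-21)*(-74) = 1386*(-74) = -102564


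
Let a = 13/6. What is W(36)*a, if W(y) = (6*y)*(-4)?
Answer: -1872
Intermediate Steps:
W(y) = -24*y
a = 13/6 (a = 13*(1/6) = 13/6 ≈ 2.1667)
W(36)*a = -24*36*(13/6) = -864*13/6 = -1872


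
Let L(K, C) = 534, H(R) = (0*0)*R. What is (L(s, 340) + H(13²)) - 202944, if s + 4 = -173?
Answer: -202410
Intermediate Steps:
H(R) = 0 (H(R) = 0*R = 0)
s = -177 (s = -4 - 173 = -177)
(L(s, 340) + H(13²)) - 202944 = (534 + 0) - 202944 = 534 - 202944 = -202410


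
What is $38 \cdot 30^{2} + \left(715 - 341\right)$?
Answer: $34574$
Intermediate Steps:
$38 \cdot 30^{2} + \left(715 - 341\right) = 38 \cdot 900 + \left(715 - 341\right) = 34200 + 374 = 34574$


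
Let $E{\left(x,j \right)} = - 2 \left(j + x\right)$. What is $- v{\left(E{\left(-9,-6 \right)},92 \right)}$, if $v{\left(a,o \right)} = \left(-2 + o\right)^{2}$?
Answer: $-8100$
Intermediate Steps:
$E{\left(x,j \right)} = - 2 j - 2 x$
$- v{\left(E{\left(-9,-6 \right)},92 \right)} = - \left(-2 + 92\right)^{2} = - 90^{2} = \left(-1\right) 8100 = -8100$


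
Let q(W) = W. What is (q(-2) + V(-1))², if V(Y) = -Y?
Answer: 1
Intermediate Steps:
(q(-2) + V(-1))² = (-2 - 1*(-1))² = (-2 + 1)² = (-1)² = 1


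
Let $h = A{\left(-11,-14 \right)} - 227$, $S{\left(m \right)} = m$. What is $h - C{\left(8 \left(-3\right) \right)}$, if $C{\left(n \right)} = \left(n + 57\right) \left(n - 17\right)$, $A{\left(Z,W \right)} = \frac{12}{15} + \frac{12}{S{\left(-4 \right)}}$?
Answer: $\frac{5619}{5} \approx 1123.8$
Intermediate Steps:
$A{\left(Z,W \right)} = - \frac{11}{5}$ ($A{\left(Z,W \right)} = \frac{12}{15} + \frac{12}{-4} = 12 \cdot \frac{1}{15} + 12 \left(- \frac{1}{4}\right) = \frac{4}{5} - 3 = - \frac{11}{5}$)
$C{\left(n \right)} = \left(-17 + n\right) \left(57 + n\right)$ ($C{\left(n \right)} = \left(57 + n\right) \left(-17 + n\right) = \left(-17 + n\right) \left(57 + n\right)$)
$h = - \frac{1146}{5}$ ($h = - \frac{11}{5} - 227 = - \frac{1146}{5} \approx -229.2$)
$h - C{\left(8 \left(-3\right) \right)} = - \frac{1146}{5} - \left(-969 + \left(8 \left(-3\right)\right)^{2} + 40 \cdot 8 \left(-3\right)\right) = - \frac{1146}{5} - \left(-969 + \left(-24\right)^{2} + 40 \left(-24\right)\right) = - \frac{1146}{5} - \left(-969 + 576 - 960\right) = - \frac{1146}{5} - -1353 = - \frac{1146}{5} + 1353 = \frac{5619}{5}$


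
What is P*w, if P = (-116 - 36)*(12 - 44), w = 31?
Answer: 150784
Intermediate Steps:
P = 4864 (P = -152*(-32) = 4864)
P*w = 4864*31 = 150784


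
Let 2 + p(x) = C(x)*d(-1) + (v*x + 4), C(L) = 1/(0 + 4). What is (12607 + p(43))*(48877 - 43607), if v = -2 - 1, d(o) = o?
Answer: 131536565/2 ≈ 6.5768e+7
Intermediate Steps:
C(L) = ¼ (C(L) = 1/4 = ¼)
v = -3
p(x) = 7/4 - 3*x (p(x) = -2 + ((¼)*(-1) + (-3*x + 4)) = -2 + (-¼ + (4 - 3*x)) = -2 + (15/4 - 3*x) = 7/4 - 3*x)
(12607 + p(43))*(48877 - 43607) = (12607 + (7/4 - 3*43))*(48877 - 43607) = (12607 + (7/4 - 129))*5270 = (12607 - 509/4)*5270 = (49919/4)*5270 = 131536565/2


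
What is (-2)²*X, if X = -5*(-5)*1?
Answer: 100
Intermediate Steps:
X = 25 (X = 25*1 = 25)
(-2)²*X = (-2)²*25 = 4*25 = 100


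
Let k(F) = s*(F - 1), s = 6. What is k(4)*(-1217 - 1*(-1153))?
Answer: -1152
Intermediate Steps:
k(F) = -6 + 6*F (k(F) = 6*(F - 1) = 6*(-1 + F) = -6 + 6*F)
k(4)*(-1217 - 1*(-1153)) = (-6 + 6*4)*(-1217 - 1*(-1153)) = (-6 + 24)*(-1217 + 1153) = 18*(-64) = -1152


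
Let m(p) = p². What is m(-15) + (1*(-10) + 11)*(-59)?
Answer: 166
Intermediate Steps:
m(-15) + (1*(-10) + 11)*(-59) = (-15)² + (1*(-10) + 11)*(-59) = 225 + (-10 + 11)*(-59) = 225 + 1*(-59) = 225 - 59 = 166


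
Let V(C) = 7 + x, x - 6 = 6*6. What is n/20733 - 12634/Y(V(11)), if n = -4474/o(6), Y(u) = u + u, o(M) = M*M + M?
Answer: -392926742/3047751 ≈ -128.92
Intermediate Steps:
x = 42 (x = 6 + 6*6 = 6 + 36 = 42)
o(M) = M + M**2 (o(M) = M**2 + M = M + M**2)
V(C) = 49 (V(C) = 7 + 42 = 49)
Y(u) = 2*u
n = -2237/21 (n = -4474*1/(6*(1 + 6)) = -4474/(6*7) = -4474/42 = -4474*1/42 = -2237/21 ≈ -106.52)
n/20733 - 12634/Y(V(11)) = -2237/21/20733 - 12634/(2*49) = -2237/21*1/20733 - 12634/98 = -2237/435393 - 12634*1/98 = -2237/435393 - 6317/49 = -392926742/3047751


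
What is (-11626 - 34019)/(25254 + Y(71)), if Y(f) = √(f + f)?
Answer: -576359415/318882187 + 45645*√142/637764374 ≈ -1.8066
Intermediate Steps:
Y(f) = √2*√f (Y(f) = √(2*f) = √2*√f)
(-11626 - 34019)/(25254 + Y(71)) = (-11626 - 34019)/(25254 + √2*√71) = -45645/(25254 + √142)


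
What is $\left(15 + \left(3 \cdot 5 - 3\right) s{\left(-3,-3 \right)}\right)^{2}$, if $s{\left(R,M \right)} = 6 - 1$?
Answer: $5625$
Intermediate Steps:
$s{\left(R,M \right)} = 5$
$\left(15 + \left(3 \cdot 5 - 3\right) s{\left(-3,-3 \right)}\right)^{2} = \left(15 + \left(3 \cdot 5 - 3\right) 5\right)^{2} = \left(15 + \left(15 - 3\right) 5\right)^{2} = \left(15 + 12 \cdot 5\right)^{2} = \left(15 + 60\right)^{2} = 75^{2} = 5625$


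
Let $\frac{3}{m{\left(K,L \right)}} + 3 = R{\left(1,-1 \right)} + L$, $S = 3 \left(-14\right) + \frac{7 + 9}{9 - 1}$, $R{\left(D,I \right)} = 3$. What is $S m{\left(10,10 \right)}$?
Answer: $-12$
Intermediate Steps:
$S = -40$ ($S = -42 + \frac{16}{8} = -42 + 16 \cdot \frac{1}{8} = -42 + 2 = -40$)
$m{\left(K,L \right)} = \frac{3}{L}$ ($m{\left(K,L \right)} = \frac{3}{-3 + \left(3 + L\right)} = \frac{3}{L}$)
$S m{\left(10,10 \right)} = - 40 \cdot \frac{3}{10} = - 40 \cdot 3 \cdot \frac{1}{10} = \left(-40\right) \frac{3}{10} = -12$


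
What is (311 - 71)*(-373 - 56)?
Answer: -102960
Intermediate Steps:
(311 - 71)*(-373 - 56) = 240*(-429) = -102960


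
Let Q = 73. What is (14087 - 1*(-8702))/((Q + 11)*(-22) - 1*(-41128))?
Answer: 22789/39280 ≈ 0.58017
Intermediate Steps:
(14087 - 1*(-8702))/((Q + 11)*(-22) - 1*(-41128)) = (14087 - 1*(-8702))/((73 + 11)*(-22) - 1*(-41128)) = (14087 + 8702)/(84*(-22) + 41128) = 22789/(-1848 + 41128) = 22789/39280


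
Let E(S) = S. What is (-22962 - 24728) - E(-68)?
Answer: -47622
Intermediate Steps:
(-22962 - 24728) - E(-68) = (-22962 - 24728) - 1*(-68) = -47690 + 68 = -47622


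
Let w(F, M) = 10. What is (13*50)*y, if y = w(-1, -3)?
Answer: 6500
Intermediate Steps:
y = 10
(13*50)*y = (13*50)*10 = 650*10 = 6500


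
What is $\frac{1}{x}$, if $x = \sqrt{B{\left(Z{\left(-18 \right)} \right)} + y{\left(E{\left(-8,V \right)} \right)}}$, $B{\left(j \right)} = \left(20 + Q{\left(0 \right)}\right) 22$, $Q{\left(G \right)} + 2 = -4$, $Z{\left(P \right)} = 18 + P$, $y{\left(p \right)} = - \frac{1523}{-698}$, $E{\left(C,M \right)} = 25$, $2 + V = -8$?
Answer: $\frac{\sqrt{151121886}}{216507} \approx 0.05678$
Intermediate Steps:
$V = -10$ ($V = -2 - 8 = -10$)
$y{\left(p \right)} = \frac{1523}{698}$ ($y{\left(p \right)} = \left(-1523\right) \left(- \frac{1}{698}\right) = \frac{1523}{698}$)
$Q{\left(G \right)} = -6$ ($Q{\left(G \right)} = -2 - 4 = -6$)
$B{\left(j \right)} = 308$ ($B{\left(j \right)} = \left(20 - 6\right) 22 = 14 \cdot 22 = 308$)
$x = \frac{\sqrt{151121886}}{698}$ ($x = \sqrt{308 + \frac{1523}{698}} = \sqrt{\frac{216507}{698}} = \frac{\sqrt{151121886}}{698} \approx 17.612$)
$\frac{1}{x} = \frac{1}{\frac{1}{698} \sqrt{151121886}} = \frac{\sqrt{151121886}}{216507}$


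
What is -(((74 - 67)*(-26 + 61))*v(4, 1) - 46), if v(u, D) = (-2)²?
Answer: -934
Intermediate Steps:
v(u, D) = 4
-(((74 - 67)*(-26 + 61))*v(4, 1) - 46) = -(((74 - 67)*(-26 + 61))*4 - 46) = -((7*35)*4 - 46) = -(245*4 - 46) = -(980 - 46) = -1*934 = -934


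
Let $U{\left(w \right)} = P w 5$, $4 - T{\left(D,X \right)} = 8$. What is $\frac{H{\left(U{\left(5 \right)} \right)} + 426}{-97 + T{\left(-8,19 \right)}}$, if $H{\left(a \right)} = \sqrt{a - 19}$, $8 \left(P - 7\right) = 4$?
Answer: $- \frac{426}{101} - \frac{\sqrt{674}}{202} \approx -4.3463$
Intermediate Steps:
$P = \frac{15}{2}$ ($P = 7 + \frac{1}{8} \cdot 4 = 7 + \frac{1}{2} = \frac{15}{2} \approx 7.5$)
$T{\left(D,X \right)} = -4$ ($T{\left(D,X \right)} = 4 - 8 = -4$)
$U{\left(w \right)} = \frac{75 w}{2}$ ($U{\left(w \right)} = \frac{15 w}{2} \cdot 5 = \frac{75 w}{2}$)
$H{\left(a \right)} = \sqrt{-19 + a}$
$\frac{H{\left(U{\left(5 \right)} \right)} + 426}{-97 + T{\left(-8,19 \right)}} = \frac{\sqrt{-19 + \frac{75}{2} \cdot 5} + 426}{-97 - 4} = \frac{\sqrt{-19 + \frac{375}{2}} + 426}{-101} = \left(\sqrt{\frac{337}{2}} + 426\right) \left(- \frac{1}{101}\right) = \left(\frac{\sqrt{674}}{2} + 426\right) \left(- \frac{1}{101}\right) = \left(426 + \frac{\sqrt{674}}{2}\right) \left(- \frac{1}{101}\right) = - \frac{426}{101} - \frac{\sqrt{674}}{202}$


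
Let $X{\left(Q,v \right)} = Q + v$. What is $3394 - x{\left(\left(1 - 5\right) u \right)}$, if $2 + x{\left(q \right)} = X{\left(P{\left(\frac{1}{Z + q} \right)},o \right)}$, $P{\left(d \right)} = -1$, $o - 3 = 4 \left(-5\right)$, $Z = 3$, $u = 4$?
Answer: $3414$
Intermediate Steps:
$o = -17$ ($o = 3 + 4 \left(-5\right) = 3 - 20 = -17$)
$x{\left(q \right)} = -20$ ($x{\left(q \right)} = -2 - 18 = -20$)
$3394 - x{\left(\left(1 - 5\right) u \right)} = 3394 - -20 = 3394 + 20 = 3414$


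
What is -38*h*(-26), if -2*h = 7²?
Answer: -24206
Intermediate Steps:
h = -49/2 (h = -½*7² = -½*49 = -49/2 ≈ -24.500)
-38*h*(-26) = -38*(-49/2)*(-26) = 931*(-26) = -24206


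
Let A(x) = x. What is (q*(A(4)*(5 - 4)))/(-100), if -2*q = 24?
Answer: 12/25 ≈ 0.48000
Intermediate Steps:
q = -12 (q = -1/2*24 = -12)
(q*(A(4)*(5 - 4)))/(-100) = -48*(5 - 4)/(-100) = -48*(-1/100) = 12/25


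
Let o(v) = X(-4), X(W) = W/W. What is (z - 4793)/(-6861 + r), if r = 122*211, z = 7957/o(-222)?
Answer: 3164/18881 ≈ 0.16758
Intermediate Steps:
X(W) = 1
o(v) = 1
z = 7957 (z = 7957/1 = 7957*1 = 7957)
r = 25742
(z - 4793)/(-6861 + r) = (7957 - 4793)/(-6861 + 25742) = 3164/18881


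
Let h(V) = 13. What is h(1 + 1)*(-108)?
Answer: -1404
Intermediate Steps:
h(1 + 1)*(-108) = 13*(-108) = -1404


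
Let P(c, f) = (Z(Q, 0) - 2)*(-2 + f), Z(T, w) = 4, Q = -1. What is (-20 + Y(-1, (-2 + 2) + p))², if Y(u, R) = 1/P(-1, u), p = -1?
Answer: 14641/36 ≈ 406.69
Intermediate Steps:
P(c, f) = -4 + 2*f (P(c, f) = (4 - 2)*(-2 + f) = 2*(-2 + f) = -4 + 2*f)
Y(u, R) = 1/(-4 + 2*u)
(-20 + Y(-1, (-2 + 2) + p))² = (-20 + 1/(2*(-2 - 1)))² = (-20 + (½)/(-3))² = (-20 + (½)*(-⅓))² = (-20 - ⅙)² = (-121/6)² = 14641/36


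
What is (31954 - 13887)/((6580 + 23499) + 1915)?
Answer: 18067/31994 ≈ 0.56470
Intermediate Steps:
(31954 - 13887)/((6580 + 23499) + 1915) = 18067/(30079 + 1915) = 18067/31994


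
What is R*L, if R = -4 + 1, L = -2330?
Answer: 6990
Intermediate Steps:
R = -3
R*L = -3*(-2330) = 6990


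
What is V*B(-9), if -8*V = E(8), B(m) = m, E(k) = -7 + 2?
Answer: -45/8 ≈ -5.6250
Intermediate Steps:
E(k) = -5
V = 5/8 (V = -⅛*(-5) = 5/8 ≈ 0.62500)
V*B(-9) = (5/8)*(-9) = -45/8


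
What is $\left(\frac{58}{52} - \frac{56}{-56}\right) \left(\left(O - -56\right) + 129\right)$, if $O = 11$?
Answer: $\frac{5390}{13} \approx 414.62$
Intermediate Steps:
$\left(\frac{58}{52} - \frac{56}{-56}\right) \left(\left(O - -56\right) + 129\right) = \left(\frac{58}{52} - \frac{56}{-56}\right) \left(\left(11 - -56\right) + 129\right) = \left(58 \cdot \frac{1}{52} - -1\right) \left(\left(11 + 56\right) + 129\right) = \left(\frac{29}{26} + 1\right) \left(67 + 129\right) = \frac{55}{26} \cdot 196 = \frac{5390}{13}$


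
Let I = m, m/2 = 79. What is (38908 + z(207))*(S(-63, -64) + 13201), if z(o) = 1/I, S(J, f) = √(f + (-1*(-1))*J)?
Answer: 81152685465/158 + 6147465*I*√127/158 ≈ 5.1362e+8 + 4.3847e+5*I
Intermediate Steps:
m = 158 (m = 2*79 = 158)
I = 158
S(J, f) = √(J + f) (S(J, f) = √(f + 1*J) = √(f + J) = √(J + f))
z(o) = 1/158
(38908 + z(207))*(S(-63, -64) + 13201) = (38908 + 1/158)*(√(-63 - 64) + 13201) = 6147465*(√(-127) + 13201)/158 = 6147465*(I*√127 + 13201)/158 = 6147465*(13201 + I*√127)/158 = 81152685465/158 + 6147465*I*√127/158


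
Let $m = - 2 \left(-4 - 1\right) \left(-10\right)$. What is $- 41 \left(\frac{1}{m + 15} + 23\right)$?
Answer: $- \frac{80114}{85} \approx -942.52$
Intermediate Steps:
$m = -100$ ($m = \left(-2\right) \left(-5\right) \left(-10\right) = 10 \left(-10\right) = -100$)
$- 41 \left(\frac{1}{m + 15} + 23\right) = - 41 \left(\frac{1}{-100 + 15} + 23\right) = - 41 \left(\frac{1}{-85} + 23\right) = - 41 \left(- \frac{1}{85} + 23\right) = \left(-41\right) \frac{1954}{85} = - \frac{80114}{85}$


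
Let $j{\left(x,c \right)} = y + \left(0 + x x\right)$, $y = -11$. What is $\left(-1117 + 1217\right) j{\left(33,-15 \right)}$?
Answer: $107800$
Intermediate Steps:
$j{\left(x,c \right)} = -11 + x^{2}$ ($j{\left(x,c \right)} = -11 + \left(0 + x x\right) = -11 + \left(0 + x^{2}\right) = -11 + x^{2}$)
$\left(-1117 + 1217\right) j{\left(33,-15 \right)} = \left(-1117 + 1217\right) \left(-11 + 33^{2}\right) = 100 \left(-11 + 1089\right) = 100 \cdot 1078 = 107800$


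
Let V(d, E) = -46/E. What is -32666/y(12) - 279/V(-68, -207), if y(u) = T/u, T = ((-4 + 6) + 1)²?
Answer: -268861/6 ≈ -44810.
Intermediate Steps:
T = 9 (T = (2 + 1)² = 3² = 9)
y(u) = 9/u
-32666/y(12) - 279/V(-68, -207) = -32666/(9/12) - 279/((-46/(-207))) = -32666/(9*(1/12)) - 279/((-46*(-1/207))) = -32666/¾ - 279/2/9 = -32666*4/3 - 279*9/2 = -130664/3 - 2511/2 = -268861/6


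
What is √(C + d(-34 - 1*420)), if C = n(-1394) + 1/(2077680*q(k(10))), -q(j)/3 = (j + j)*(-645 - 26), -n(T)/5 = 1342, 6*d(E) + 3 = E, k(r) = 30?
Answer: I*√245258477642485864779/190107720 ≈ 82.378*I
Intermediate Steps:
d(E) = -½ + E/6
n(T) = -6710 (n(T) = -5*1342 = -6710)
q(j) = 4026*j (q(j) = -3*(j + j)*(-645 - 26) = -3*2*j*(-671) = -(-4026)*j = 4026*j)
C = -1683822097583999/250942190400 (C = -6710 + 1/(2077680*((4026*30))) = -6710 + (1/2077680)/120780 = -6710 + (1/2077680)*(1/120780) = -6710 + 1/250942190400 = -1683822097583999/250942190400 ≈ -6710.0)
√(C + d(-34 - 1*420)) = √(-1683822097583999/250942190400 + (-½ + (-34 - 1*420)/6)) = √(-1683822097583999/250942190400 + (-½ + (-34 - 420)/6)) = √(-1683822097583999/250942190400 + (-½ + (⅙)*(-454))) = √(-1683822097583999/250942190400 + (-½ - 227/3)) = √(-1683822097583999/250942190400 - 457/6) = √(-1702935527752799/250942190400) = I*√245258477642485864779/190107720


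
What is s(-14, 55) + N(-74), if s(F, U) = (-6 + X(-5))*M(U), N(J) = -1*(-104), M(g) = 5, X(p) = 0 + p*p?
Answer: 199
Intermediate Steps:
X(p) = p² (X(p) = 0 + p² = p²)
N(J) = 104
s(F, U) = 95 (s(F, U) = (-6 + (-5)²)*5 = (-6 + 25)*5 = 19*5 = 95)
s(-14, 55) + N(-74) = 95 + 104 = 199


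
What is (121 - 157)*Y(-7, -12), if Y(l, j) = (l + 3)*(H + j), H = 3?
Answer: -1296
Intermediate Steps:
Y(l, j) = (3 + j)*(3 + l) (Y(l, j) = (l + 3)*(3 + j) = (3 + l)*(3 + j) = (3 + j)*(3 + l))
(121 - 157)*Y(-7, -12) = (121 - 157)*(9 + 3*(-12) + 3*(-7) - 12*(-7)) = -36*(9 - 36 - 21 + 84) = -36*36 = -1296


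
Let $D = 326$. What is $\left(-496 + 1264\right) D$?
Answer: $250368$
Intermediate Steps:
$\left(-496 + 1264\right) D = \left(-496 + 1264\right) 326 = 768 \cdot 326 = 250368$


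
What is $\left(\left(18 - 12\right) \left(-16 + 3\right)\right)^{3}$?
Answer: $-474552$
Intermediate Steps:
$\left(\left(18 - 12\right) \left(-16 + 3\right)\right)^{3} = \left(6 \left(-13\right)\right)^{3} = \left(-78\right)^{3} = -474552$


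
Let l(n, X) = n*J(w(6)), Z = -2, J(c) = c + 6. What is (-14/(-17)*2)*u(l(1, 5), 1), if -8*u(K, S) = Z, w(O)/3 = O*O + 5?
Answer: 7/17 ≈ 0.41176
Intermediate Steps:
w(O) = 15 + 3*O² (w(O) = 3*(O*O + 5) = 3*(O² + 5) = 3*(5 + O²) = 15 + 3*O²)
J(c) = 6 + c
l(n, X) = 129*n (l(n, X) = n*(6 + (15 + 3*6²)) = n*(6 + (15 + 3*36)) = n*(6 + (15 + 108)) = n*(6 + 123) = n*129 = 129*n)
u(K, S) = ¼ (u(K, S) = -⅛*(-2) = ¼)
(-14/(-17)*2)*u(l(1, 5), 1) = (-14/(-17)*2)*(¼) = (-14*(-1/17)*2)*(¼) = ((14/17)*2)*(¼) = (28/17)*(¼) = 7/17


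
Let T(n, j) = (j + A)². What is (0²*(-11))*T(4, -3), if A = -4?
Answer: 0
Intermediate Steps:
T(n, j) = (-4 + j)² (T(n, j) = (j - 4)² = (-4 + j)²)
(0²*(-11))*T(4, -3) = (0²*(-11))*(-4 - 3)² = (0*(-11))*(-7)² = 0*49 = 0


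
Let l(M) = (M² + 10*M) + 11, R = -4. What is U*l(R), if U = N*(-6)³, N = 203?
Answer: 570024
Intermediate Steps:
l(M) = 11 + M² + 10*M
U = -43848 (U = 203*(-6)³ = 203*(-216) = -43848)
U*l(R) = -43848*(11 + (-4)² + 10*(-4)) = -43848*(11 + 16 - 40) = -43848*(-13) = 570024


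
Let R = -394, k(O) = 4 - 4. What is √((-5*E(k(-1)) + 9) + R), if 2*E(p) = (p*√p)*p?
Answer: I*√385 ≈ 19.621*I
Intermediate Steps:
k(O) = 0
E(p) = p^(5/2)/2 (E(p) = ((p*√p)*p)/2 = (p^(3/2)*p)/2 = p^(5/2)/2)
√((-5*E(k(-1)) + 9) + R) = √((-5*0^(5/2)/2 + 9) - 394) = √((-5*0/2 + 9) - 394) = √((-5*0 + 9) - 394) = √((0 + 9) - 394) = √(9 - 394) = √(-385) = I*√385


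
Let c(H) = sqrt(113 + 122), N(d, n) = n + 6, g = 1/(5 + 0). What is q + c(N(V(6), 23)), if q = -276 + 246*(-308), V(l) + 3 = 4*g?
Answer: -76044 + sqrt(235) ≈ -76029.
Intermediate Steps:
g = 1/5 ≈ 0.20000
V(l) = -11/5 (V(l) = -3 + 4*(1/5) = -3 + 4/5 = -11/5)
N(d, n) = 6 + n
c(H) = sqrt(235)
q = -76044 (q = -276 - 75768 = -76044)
q + c(N(V(6), 23)) = -76044 + sqrt(235)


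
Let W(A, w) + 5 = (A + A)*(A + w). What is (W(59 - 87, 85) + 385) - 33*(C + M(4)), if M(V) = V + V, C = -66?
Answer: -898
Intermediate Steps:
M(V) = 2*V
W(A, w) = -5 + 2*A*(A + w) (W(A, w) = -5 + (A + A)*(A + w) = -5 + (2*A)*(A + w) = -5 + 2*A*(A + w))
(W(59 - 87, 85) + 385) - 33*(C + M(4)) = ((-5 + 2*(59 - 87)² + 2*(59 - 87)*85) + 385) - 33*(-66 + 2*4) = ((-5 + 2*(-28)² + 2*(-28)*85) + 385) - 33*(-66 + 8) = ((-5 + 2*784 - 4760) + 385) - 33*(-58) = ((-5 + 1568 - 4760) + 385) + 1914 = (-3197 + 385) + 1914 = -2812 + 1914 = -898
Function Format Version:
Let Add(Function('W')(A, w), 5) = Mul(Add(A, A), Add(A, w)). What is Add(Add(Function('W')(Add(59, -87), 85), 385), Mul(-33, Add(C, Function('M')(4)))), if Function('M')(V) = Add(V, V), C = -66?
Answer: -898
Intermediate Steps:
Function('M')(V) = Mul(2, V)
Function('W')(A, w) = Add(-5, Mul(2, A, Add(A, w))) (Function('W')(A, w) = Add(-5, Mul(Add(A, A), Add(A, w))) = Add(-5, Mul(Mul(2, A), Add(A, w))) = Add(-5, Mul(2, A, Add(A, w))))
Add(Add(Function('W')(Add(59, -87), 85), 385), Mul(-33, Add(C, Function('M')(4)))) = Add(Add(Add(-5, Mul(2, Pow(Add(59, -87), 2)), Mul(2, Add(59, -87), 85)), 385), Mul(-33, Add(-66, Mul(2, 4)))) = Add(Add(Add(-5, Mul(2, Pow(-28, 2)), Mul(2, -28, 85)), 385), Mul(-33, Add(-66, 8))) = Add(Add(Add(-5, Mul(2, 784), -4760), 385), Mul(-33, -58)) = Add(Add(Add(-5, 1568, -4760), 385), 1914) = Add(Add(-3197, 385), 1914) = Add(-2812, 1914) = -898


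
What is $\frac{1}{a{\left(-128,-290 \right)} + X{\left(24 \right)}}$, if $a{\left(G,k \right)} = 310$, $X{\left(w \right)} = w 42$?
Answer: $\frac{1}{1318} \approx 0.00075873$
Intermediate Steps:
$X{\left(w \right)} = 42 w$
$\frac{1}{a{\left(-128,-290 \right)} + X{\left(24 \right)}} = \frac{1}{310 + 42 \cdot 24} = \frac{1}{310 + 1008} = \frac{1}{1318}$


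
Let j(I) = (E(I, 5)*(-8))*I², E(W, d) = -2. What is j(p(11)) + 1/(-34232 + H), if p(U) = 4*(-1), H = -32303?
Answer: 17032959/66535 ≈ 256.00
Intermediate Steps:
p(U) = -4
j(I) = 16*I² (j(I) = (-2*(-8))*I² = 16*I²)
j(p(11)) + 1/(-34232 + H) = 16*(-4)² + 1/(-34232 - 32303) = 16*16 + 1/(-66535) = 256 - 1/66535 = 17032959/66535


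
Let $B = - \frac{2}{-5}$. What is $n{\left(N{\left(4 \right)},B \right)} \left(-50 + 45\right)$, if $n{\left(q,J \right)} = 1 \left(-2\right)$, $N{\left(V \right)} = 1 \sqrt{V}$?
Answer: $10$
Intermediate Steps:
$B = \frac{2}{5}$ ($B = \left(-2\right) \left(- \frac{1}{5}\right) = \frac{2}{5} \approx 0.4$)
$N{\left(V \right)} = \sqrt{V}$
$n{\left(q,J \right)} = -2$
$n{\left(N{\left(4 \right)},B \right)} \left(-50 + 45\right) = - 2 \left(-50 + 45\right) = \left(-2\right) \left(-5\right) = 10$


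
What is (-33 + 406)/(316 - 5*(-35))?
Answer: 373/491 ≈ 0.75967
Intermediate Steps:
(-33 + 406)/(316 - 5*(-35)) = 373/(316 + 175) = 373/491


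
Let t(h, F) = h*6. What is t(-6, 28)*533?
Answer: -19188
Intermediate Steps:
t(h, F) = 6*h
t(-6, 28)*533 = (6*(-6))*533 = -36*533 = -19188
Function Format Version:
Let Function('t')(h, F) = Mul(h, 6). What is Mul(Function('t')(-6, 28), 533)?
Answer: -19188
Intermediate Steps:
Function('t')(h, F) = Mul(6, h)
Mul(Function('t')(-6, 28), 533) = Mul(Mul(6, -6), 533) = Mul(-36, 533) = -19188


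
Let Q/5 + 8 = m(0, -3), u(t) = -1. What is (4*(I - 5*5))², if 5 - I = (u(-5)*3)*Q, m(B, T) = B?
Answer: 313600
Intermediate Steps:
Q = -40 (Q = -40 + 5*0 = -40 + 0 = -40)
I = -115 (I = 5 - (-1*3)*(-40) = 5 - (-3)*(-40) = 5 - 1*120 = 5 - 120 = -115)
(4*(I - 5*5))² = (4*(-115 - 5*5))² = (4*(-115 - 25))² = (4*(-140))² = (-560)² = 313600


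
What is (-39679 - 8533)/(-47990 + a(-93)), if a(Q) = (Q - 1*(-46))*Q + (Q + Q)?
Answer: 48212/43805 ≈ 1.1006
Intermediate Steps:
a(Q) = 2*Q + Q*(46 + Q) (a(Q) = (Q + 46)*Q + 2*Q = (46 + Q)*Q + 2*Q = Q*(46 + Q) + 2*Q = 2*Q + Q*(46 + Q))
(-39679 - 8533)/(-47990 + a(-93)) = (-39679 - 8533)/(-47990 - 93*(48 - 93)) = -48212/(-47990 - 93*(-45)) = -48212/(-47990 + 4185) = -48212/(-43805) = -48212*(-1/43805) = 48212/43805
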